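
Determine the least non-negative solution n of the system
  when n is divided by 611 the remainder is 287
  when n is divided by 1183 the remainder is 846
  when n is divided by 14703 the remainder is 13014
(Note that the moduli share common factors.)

Combine the congruences pairwise.
gcd(611, 1183) = 13 and 13 | (846 − 287), so the pair is consistent; merging gives n ≡ 36336 (mod 55601), where 55601 = lcm(611, 1183).
gcd(55601, 14703) = 169 and 169 | (13014 − 36336), so the pair is consistent; merging gives n ≡ 1203957 (mod 4837287), where 4837287 = lcm(55601, 14703).
The solution is unique modulo lcm(611, 1183, 14703) = 4837287.

1203957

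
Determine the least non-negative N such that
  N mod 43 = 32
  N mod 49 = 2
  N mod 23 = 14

17103

The moduli are pairwise coprime; M = 43·49·23 = 48461.
M/43 = 1127; 1127 ≡ 9 (mod 43); 9·24 ≡ 1, so inverse 24.
M/49 = 989; 989 ≡ 9 (mod 49); 9·11 ≡ 1, so inverse 11.
M/23 = 2107; 2107 ≡ 14 (mod 23); 14·5 ≡ 1, so inverse 5.
N ≡ 32·1127·24 + 2·989·11 + 14·2107·5 = 1034784.
1034784 mod 48461 = 17103.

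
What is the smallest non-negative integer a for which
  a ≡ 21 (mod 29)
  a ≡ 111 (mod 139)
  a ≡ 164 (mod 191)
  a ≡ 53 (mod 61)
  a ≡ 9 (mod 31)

1141077521

The moduli are pairwise coprime; N = 29·139·191·61·31 = 1455920611.
N/29 = 50204159; 50204159 ≡ 26 (mod 29); 26·19 ≡ 1, so inverse 19.
N/139 = 10474249; 10474249 ≡ 43 (mod 139); 43·97 ≡ 1, so inverse 97.
N/191 = 7622621; 7622621 ≡ 2 (mod 191); 2·96 ≡ 1, so inverse 96.
N/61 = 23867551; 23867551 ≡ 20 (mod 61); 20·58 ≡ 1, so inverse 58.
N/31 = 46965181; 46965181 ≡ 26 (mod 31); 26·6 ≡ 1, so inverse 6.
a ≡ 21·50204159·19 + 111·10474249·97 + 164·7622621·96 + 53·23867551·58 + 9·46965181·6 = 328723214996.
328723214996 mod 1455920611 = 1141077521.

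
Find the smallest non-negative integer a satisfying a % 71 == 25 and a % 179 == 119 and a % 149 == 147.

The moduli are pairwise coprime; N = 71·179·149 = 1893641.
N/71 = 26671; 26671 ≡ 46 (mod 71); 46·17 ≡ 1, so inverse 17.
N/179 = 10579; 10579 ≡ 18 (mod 179); 18·10 ≡ 1, so inverse 10.
N/149 = 12709; 12709 ≡ 44 (mod 149); 44·105 ≡ 1, so inverse 105.
a ≡ 25·26671·17 + 119·10579·10 + 147·12709·105 = 220087600.
220087600 mod 1893641 = 425244.

425244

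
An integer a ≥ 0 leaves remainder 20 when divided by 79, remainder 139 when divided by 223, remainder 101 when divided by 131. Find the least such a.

10843

The moduli are pairwise coprime; N = 79·223·131 = 2307827.
N/79 = 29213; 29213 ≡ 62 (mod 79); 62·65 ≡ 1, so inverse 65.
N/223 = 10349; 10349 ≡ 91 (mod 223); 91·174 ≡ 1, so inverse 174.
N/131 = 17617; 17617 ≡ 63 (mod 131); 63·52 ≡ 1, so inverse 52.
a ≡ 20·29213·65 + 139·10349·174 + 101·17617·52 = 380802298.
380802298 mod 2307827 = 10843.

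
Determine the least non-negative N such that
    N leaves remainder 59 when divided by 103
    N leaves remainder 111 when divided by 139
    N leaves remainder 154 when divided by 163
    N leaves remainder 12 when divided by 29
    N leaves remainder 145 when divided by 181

9468678304

Combine the congruences pairwise.
From N ≡ 59 (mod 103) write N = 59 + 103t. Substituting into N ≡ 111 (mod 139) gives 103t ≡ 52 (mod 139), and since 103⁻¹ ≡ 27 (mod 139), t ≡ 14. Hence N ≡ 59 + 103·14 = 1501 (mod 14317).
From N ≡ 1501 (mod 14317) write N = 1501 + 14317t. Substituting into N ≡ 154 (mod 163) gives 14317t ≡ 120 (mod 163), and since 136⁻¹ ≡ 6 (mod 163), t ≡ 68. Hence N ≡ 1501 + 14317·68 = 975057 (mod 2333671).
From N ≡ 975057 (mod 2333671) write N = 975057 + 2333671t. Substituting into N ≡ 12 (mod 29) gives 2333671t ≡ 22 (mod 29), and since 12⁻¹ ≡ 17 (mod 29), t ≡ 26. Hence N ≡ 975057 + 2333671·26 = 61650503 (mod 67676459).
From N ≡ 61650503 (mod 67676459) write N = 61650503 + 67676459t. Substituting into N ≡ 145 (mod 181) gives 67676459t ≡ 52 (mod 181), and since 16⁻¹ ≡ 34 (mod 181), t ≡ 139. Hence N ≡ 61650503 + 67676459·139 = 9468678304 (mod 12249439079).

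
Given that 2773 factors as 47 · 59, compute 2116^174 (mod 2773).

1

Mod 47: 2116 ≡ 1; by Fermat, exponent reduces to 174 mod 46 = 36; 1^36 ≡ 1 (mod 47).
Mod 59: 2116 ≡ 51; since 58 | 174, by Fermat 51^174 ≡ 1 (mod 59).
Combine by CRT: x ≡ 1 (mod 47), x ≡ 1 (mod 59) ⇒ x ≡ 1 (mod 2773).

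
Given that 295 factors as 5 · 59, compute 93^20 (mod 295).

256

Mod 5: 93 ≡ 3; since 4 | 20, by Fermat 3^20 ≡ 1 (mod 5).
Mod 59: 93 ≡ 34; 34^20 ≡ 20 (mod 59).
Combine by CRT: x ≡ 1 (mod 5), x ≡ 20 (mod 59) ⇒ x ≡ 256 (mod 295).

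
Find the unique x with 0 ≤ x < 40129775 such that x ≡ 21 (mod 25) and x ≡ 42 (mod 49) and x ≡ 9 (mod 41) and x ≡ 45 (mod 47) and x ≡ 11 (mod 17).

The moduli are pairwise coprime; N = 25·49·41·47·17 = 40129775.
N/25 = 1605191; 1605191 ≡ 16 (mod 25); 16·11 ≡ 1, so inverse 11.
N/49 = 818975; 818975 ≡ 38 (mod 49); 38·40 ≡ 1, so inverse 40.
N/41 = 978775; 978775 ≡ 23 (mod 41); 23·25 ≡ 1, so inverse 25.
N/47 = 853825; 853825 ≡ 23 (mod 47); 23·45 ≡ 1, so inverse 45.
N/17 = 2360575; 2360575 ≡ 6 (mod 17); 6·3 ≡ 1, so inverse 3.
x ≡ 21·1605191·11 + 42·818975·40 + 9·978775·25 + 45·853825·45 + 11·2360575·3 = 3773796096.
3773796096 mod 40129775 = 1597246.

1597246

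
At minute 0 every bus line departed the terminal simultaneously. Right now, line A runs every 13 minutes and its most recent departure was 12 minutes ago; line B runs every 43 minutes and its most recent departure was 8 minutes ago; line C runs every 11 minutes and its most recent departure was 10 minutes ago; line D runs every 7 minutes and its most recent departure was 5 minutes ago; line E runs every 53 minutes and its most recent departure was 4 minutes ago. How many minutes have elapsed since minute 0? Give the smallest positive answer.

303588

The moduli are pairwise coprime; N = 13·43·11·7·53 = 2281279.
N/13 = 175483; 175483 ≡ 9 (mod 13); 9·3 ≡ 1, so inverse 3.
N/43 = 53053; 53053 ≡ 34 (mod 43); 34·19 ≡ 1, so inverse 19.
N/11 = 207389; 207389 ≡ 6 (mod 11); 6·2 ≡ 1, so inverse 2.
N/7 = 325897; 325897 ≡ 5 (mod 7); 5·3 ≡ 1, so inverse 3.
N/53 = 43043; 43043 ≡ 7 (mod 53); 7·38 ≡ 1, so inverse 38.
t ≡ 12·175483·3 + 8·53053·19 + 10·207389·2 + 5·325897·3 + 4·43043·38 = 29960215.
29960215 mod 2281279 = 303588.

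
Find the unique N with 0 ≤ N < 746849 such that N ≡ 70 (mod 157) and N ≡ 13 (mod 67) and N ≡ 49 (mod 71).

The moduli are pairwise coprime; M = 157·67·71 = 746849.
M/157 = 4757; 4757 ≡ 47 (mod 157); 47·147 ≡ 1, so inverse 147.
M/67 = 11147; 11147 ≡ 25 (mod 67); 25·59 ≡ 1, so inverse 59.
M/71 = 10519; 10519 ≡ 11 (mod 71); 11·13 ≡ 1, so inverse 13.
N ≡ 70·4757·147 + 13·11147·59 + 49·10519·13 = 64199882.
64199882 mod 746849 = 717717.

717717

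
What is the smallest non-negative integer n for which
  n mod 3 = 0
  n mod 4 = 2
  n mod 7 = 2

From n ≡ 0 (mod 3) write n = 0 + 3t. Substituting into n ≡ 2 (mod 4) gives 3t ≡ 2 (mod 4), and since 3⁻¹ ≡ 3 (mod 4), t ≡ 2. Hence n ≡ 0 + 3·2 = 6 (mod 12).
From n ≡ 6 (mod 12) write n = 6 + 12t. Substituting into n ≡ 2 (mod 7) gives 12t ≡ 3 (mod 7), and since 5⁻¹ ≡ 3 (mod 7), t ≡ 2. Hence n ≡ 6 + 12·2 = 30 (mod 84).

30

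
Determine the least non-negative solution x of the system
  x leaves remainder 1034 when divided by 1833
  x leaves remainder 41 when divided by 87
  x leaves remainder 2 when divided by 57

893705

gcd(1833, 87) = 3 and 3 | (41 − 1034), so the pair is consistent; merging gives x ≡ 43193 (mod 53157), where 53157 = lcm(1833, 87).
gcd(53157, 57) = 3 and 3 | (2 − 43193), so the pair is consistent; merging gives x ≡ 893705 (mod 1009983), where 1009983 = lcm(53157, 57).
The solution is unique modulo lcm(1833, 87, 57) = 1009983.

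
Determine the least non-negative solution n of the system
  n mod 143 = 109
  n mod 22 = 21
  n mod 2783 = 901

39863

gcd(143, 22) = 11 and 11 | (21 − 109), so the pair is consistent; merging gives n ≡ 109 (mod 286), where 286 = lcm(143, 22).
gcd(286, 2783) = 11 and 11 | (901 − 109), so the pair is consistent; merging gives n ≡ 39863 (mod 72358), where 72358 = lcm(286, 2783).
The solution is unique modulo lcm(143, 22, 2783) = 72358.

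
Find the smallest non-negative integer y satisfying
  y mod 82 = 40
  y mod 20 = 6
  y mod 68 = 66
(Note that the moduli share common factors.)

10946

gcd(82, 20) = 2 and 2 | (6 − 40), so the pair is consistent; merging gives y ≡ 286 (mod 820), where 820 = lcm(82, 20).
gcd(820, 68) = 4 and 4 | (66 − 286), so the pair is consistent; merging gives y ≡ 10946 (mod 13940), where 13940 = lcm(820, 68).
The solution is unique modulo lcm(82, 20, 68) = 13940.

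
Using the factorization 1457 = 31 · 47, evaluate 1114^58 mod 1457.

Mod 31: 1114 ≡ 29; by Fermat, exponent reduces to 58 mod 30 = 28; 29^28 ≡ 8 (mod 31).
Mod 47: 1114 ≡ 33; by Fermat, exponent reduces to 58 mod 46 = 12; 33^12 ≡ 25 (mod 47).
Combine by CRT: x ≡ 8 (mod 31), x ≡ 25 (mod 47) ⇒ x ≡ 1341 (mod 1457).

1341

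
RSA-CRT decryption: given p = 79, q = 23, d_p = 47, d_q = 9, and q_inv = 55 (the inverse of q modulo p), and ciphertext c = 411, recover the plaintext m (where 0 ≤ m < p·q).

m₁ = c^(d_p) mod p: c ≡ 16 (mod 79), and 16^47 mod 79 = 50.
m₂ = c^(d_q) mod q: c ≡ 20 (mod 23), and 20^9 mod 23 = 5.
h = q_inv·(m₁ − m₂) mod p = 55·(50 − 5) mod 79 = 26.
m = m₂ + h·q = 5 + 26·23 = 603.

603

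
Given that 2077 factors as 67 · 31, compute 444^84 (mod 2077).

Mod 67: 444 ≡ 42; by Fermat, exponent reduces to 84 mod 66 = 18; 42^18 ≡ 9 (mod 67).
Mod 31: 444 ≡ 10; by Fermat, exponent reduces to 84 mod 30 = 24; 10^24 ≡ 16 (mod 31).
Combine by CRT: x ≡ 9 (mod 67), x ≡ 16 (mod 31) ⇒ x ≡ 1349 (mod 2077).

1349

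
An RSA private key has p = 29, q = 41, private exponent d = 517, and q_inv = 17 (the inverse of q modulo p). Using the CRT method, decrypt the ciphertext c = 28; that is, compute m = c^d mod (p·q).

521

d_p = d mod (p−1) = 517 mod 28 = 13; d_q = d mod (q−1) = 37.
m₁ = c^(d_p) mod p: c ≡ 28 (mod 29), and 28^13 mod 29 = 28.
m₂ = c^(d_q) mod q: c ≡ 28 (mod 41), and 28^37 mod 41 = 29.
h = q_inv·(m₁ − m₂) mod p = 17·(28 − 29) mod 29 = 12.
m = m₂ + h·q = 29 + 12·41 = 521.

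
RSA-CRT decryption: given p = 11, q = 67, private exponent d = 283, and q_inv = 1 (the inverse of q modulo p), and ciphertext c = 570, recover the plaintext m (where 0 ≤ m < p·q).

d_p = d mod (p−1) = 283 mod 10 = 3; d_q = d mod (q−1) = 19.
m₁ = c^(d_p) mod p: c ≡ 9 (mod 11), and 9^3 mod 11 = 3.
m₂ = c^(d_q) mod q: c ≡ 34 (mod 67), and 34^19 mod 67 = 31.
h = q_inv·(m₁ − m₂) mod p = 1·(3 − 31) mod 11 = 5.
m = m₂ + h·q = 31 + 5·67 = 366.

366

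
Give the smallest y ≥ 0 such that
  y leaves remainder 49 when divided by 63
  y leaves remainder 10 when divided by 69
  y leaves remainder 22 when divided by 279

37408

gcd(63, 69) = 3 and 3 | (10 − 49), so the pair is consistent; merging gives y ≡ 1183 (mod 1449), where 1449 = lcm(63, 69).
gcd(1449, 279) = 9 and 9 | (22 − 1183), so the pair is consistent; merging gives y ≡ 37408 (mod 44919), where 44919 = lcm(1449, 279).
The solution is unique modulo lcm(63, 69, 279) = 44919.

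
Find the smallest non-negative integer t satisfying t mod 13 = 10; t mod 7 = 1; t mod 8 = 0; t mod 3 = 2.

1856

The moduli are pairwise coprime; N = 13·7·8·3 = 2184.
N/13 = 168; 168 ≡ 12 (mod 13); 12·12 ≡ 1, so inverse 12.
N/7 = 312; 312 ≡ 4 (mod 7); 4·2 ≡ 1, so inverse 2.
N/8 = 273; 273 ≡ 1 (mod 8), inverse 1.
N/3 = 728; 728 ≡ 2 (mod 3); 2·2 ≡ 1, so inverse 2.
t ≡ 10·168·12 + 1·312·2 + 0·273·1 + 2·728·2 = 23696.
23696 mod 2184 = 1856.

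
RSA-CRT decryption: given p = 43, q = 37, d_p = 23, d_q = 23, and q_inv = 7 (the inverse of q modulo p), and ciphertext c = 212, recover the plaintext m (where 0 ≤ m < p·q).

1084

m₁ = c^(d_p) mod p: c ≡ 40 (mod 43), and 40^23 mod 43 = 9.
m₂ = c^(d_q) mod q: c ≡ 27 (mod 37), and 27^23 mod 37 = 11.
h = q_inv·(m₁ − m₂) mod p = 7·(9 − 11) mod 43 = 29.
m = m₂ + h·q = 11 + 29·37 = 1084.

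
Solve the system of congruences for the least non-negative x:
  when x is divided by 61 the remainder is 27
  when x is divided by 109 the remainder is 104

2284

From x ≡ 27 (mod 61) write x = 27 + 61t. Substituting into x ≡ 104 (mod 109) gives 61t ≡ 77 (mod 109), and since 61⁻¹ ≡ 84 (mod 109), t ≡ 37. Hence x ≡ 27 + 61·37 = 2284 (mod 6649).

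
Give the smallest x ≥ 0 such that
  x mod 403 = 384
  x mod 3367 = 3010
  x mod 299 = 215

Combine the congruences pairwise.
gcd(403, 3367) = 13 and 13 | (3010 − 384), so the pair is consistent; merging gives x ≡ 26579 (mod 104377), where 104377 = lcm(403, 3367).
gcd(104377, 299) = 13 and 13 | (215 − 26579), so the pair is consistent; merging gives x ≡ 2218496 (mod 2400671), where 2400671 = lcm(104377, 299).
The solution is unique modulo lcm(403, 3367, 299) = 2400671.

2218496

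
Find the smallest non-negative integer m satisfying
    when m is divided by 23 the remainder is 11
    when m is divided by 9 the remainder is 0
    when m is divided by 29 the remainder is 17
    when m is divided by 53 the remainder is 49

The moduli are pairwise coprime; N = 23·9·29·53 = 318159.
N/23 = 13833; 13833 ≡ 10 (mod 23); 10·7 ≡ 1, so inverse 7.
N/9 = 35351; 35351 ≡ 8 (mod 9); 8·8 ≡ 1, so inverse 8.
N/29 = 10971; 10971 ≡ 9 (mod 29); 9·13 ≡ 1, so inverse 13.
N/53 = 6003; 6003 ≡ 14 (mod 53); 14·19 ≡ 1, so inverse 19.
m ≡ 11·13833·7 + 0·35351·8 + 17·10971·13 + 49·6003·19 = 9078525.
9078525 mod 318159 = 170073.

170073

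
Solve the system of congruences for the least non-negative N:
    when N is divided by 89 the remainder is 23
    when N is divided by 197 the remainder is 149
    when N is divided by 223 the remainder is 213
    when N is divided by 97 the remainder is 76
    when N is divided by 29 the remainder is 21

From N ≡ 23 (mod 89) write N = 23 + 89t. Substituting into N ≡ 149 (mod 197) gives 89t ≡ 126 (mod 197), and since 89⁻¹ ≡ 31 (mod 197), t ≡ 163. Hence N ≡ 23 + 89·163 = 14530 (mod 17533).
From N ≡ 14530 (mod 17533) write N = 14530 + 17533t. Substituting into N ≡ 213 (mod 223) gives 17533t ≡ 178 (mod 223), and since 139⁻¹ ≡ 146 (mod 223), t ≡ 120. Hence N ≡ 14530 + 17533·120 = 2118490 (mod 3909859).
From N ≡ 2118490 (mod 3909859) write N = 2118490 + 3909859t. Substituting into N ≡ 76 (mod 97) gives 3909859t ≡ 66 (mod 97), and since 80⁻¹ ≡ 57 (mod 97), t ≡ 76. Hence N ≡ 2118490 + 3909859·76 = 299267774 (mod 379256323).
From N ≡ 299267774 (mod 379256323) write N = 299267774 + 379256323t. Substituting into N ≡ 21 (mod 29) gives 379256323t ≡ 9 (mod 29), and since 7⁻¹ ≡ 25 (mod 29), t ≡ 22. Hence N ≡ 299267774 + 379256323·22 = 8642906880 (mod 10998433367).

8642906880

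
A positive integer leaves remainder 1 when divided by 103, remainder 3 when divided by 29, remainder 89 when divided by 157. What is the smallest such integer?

275938

Combine the congruences pairwise.
From a ≡ 1 (mod 103) write a = 1 + 103t. Substituting into a ≡ 3 (mod 29) gives 103t ≡ 2 (mod 29), and since 16⁻¹ ≡ 20 (mod 29), t ≡ 11. Hence a ≡ 1 + 103·11 = 1134 (mod 2987).
From a ≡ 1134 (mod 2987) write a = 1134 + 2987t. Substituting into a ≡ 89 (mod 157) gives 2987t ≡ 54 (mod 157), and since 4⁻¹ ≡ 118 (mod 157), t ≡ 92. Hence a ≡ 1134 + 2987·92 = 275938 (mod 468959).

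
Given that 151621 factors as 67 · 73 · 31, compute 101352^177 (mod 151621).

Mod 67: 101352 ≡ 48; by Fermat, exponent reduces to 177 mod 66 = 45; 48^45 ≡ 52 (mod 67).
Mod 73: 101352 ≡ 28; by Fermat, exponent reduces to 177 mod 72 = 33; 28^33 ≡ 7 (mod 73).
Mod 31: 101352 ≡ 13; by Fermat, exponent reduces to 177 mod 30 = 27; 13^27 ≡ 23 (mod 31).
Combine by CRT: x ≡ 52 (mod 67), x ≡ 7 (mod 73), x ≡ 23 (mod 31) ⇒ x ≡ 47019 (mod 151621).

47019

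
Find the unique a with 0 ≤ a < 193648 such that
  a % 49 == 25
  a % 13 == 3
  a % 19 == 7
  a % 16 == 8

From a ≡ 25 (mod 49) write a = 25 + 49t. Substituting into a ≡ 3 (mod 13) gives 49t ≡ 4 (mod 13), and since 10⁻¹ ≡ 4 (mod 13), t ≡ 3. Hence a ≡ 25 + 49·3 = 172 (mod 637).
From a ≡ 172 (mod 637) write a = 172 + 637t. Substituting into a ≡ 7 (mod 19) gives 637t ≡ 6 (mod 19), and since 10⁻¹ ≡ 2 (mod 19), t ≡ 12. Hence a ≡ 172 + 637·12 = 7816 (mod 12103).
From a ≡ 7816 (mod 12103) write a = 7816 + 12103t. Substituting into a ≡ 8 (mod 16) gives 12103t ≡ 0 (mod 16), and since 7⁻¹ ≡ 7 (mod 16), t ≡ 0. Hence a ≡ 7816 + 12103·0 = 7816 (mod 193648).

7816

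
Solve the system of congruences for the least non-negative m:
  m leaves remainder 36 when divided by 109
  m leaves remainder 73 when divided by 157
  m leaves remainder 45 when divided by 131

351125

The moduli are pairwise coprime; N = 109·157·131 = 2241803.
N/109 = 20567; 20567 ≡ 75 (mod 109); 75·16 ≡ 1, so inverse 16.
N/157 = 14279; 14279 ≡ 149 (mod 157); 149·98 ≡ 1, so inverse 98.
N/131 = 17113; 17113 ≡ 83 (mod 131); 83·30 ≡ 1, so inverse 30.
m ≡ 36·20567·16 + 73·14279·98 + 45·17113·30 = 137101108.
137101108 mod 2241803 = 351125.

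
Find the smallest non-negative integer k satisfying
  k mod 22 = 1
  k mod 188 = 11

Combine the congruences pairwise.
gcd(22, 188) = 2 and 2 | (11 − 1), so the pair is consistent; merging gives k ≡ 199 (mod 2068), where 2068 = lcm(22, 188).
The solution is unique modulo lcm(22, 188) = 2068.

199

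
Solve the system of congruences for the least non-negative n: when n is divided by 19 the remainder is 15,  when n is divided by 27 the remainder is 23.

509

Combine the congruences pairwise.
From n ≡ 15 (mod 19) write n = 15 + 19t. Substituting into n ≡ 23 (mod 27) gives 19t ≡ 8 (mod 27), and since 19⁻¹ ≡ 10 (mod 27), t ≡ 26. Hence n ≡ 15 + 19·26 = 509 (mod 513).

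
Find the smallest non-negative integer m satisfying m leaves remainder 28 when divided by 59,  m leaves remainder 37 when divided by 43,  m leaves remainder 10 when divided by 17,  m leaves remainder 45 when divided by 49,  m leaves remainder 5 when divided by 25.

31898555

Combine the congruences pairwise.
From m ≡ 28 (mod 59) write m = 28 + 59t. Substituting into m ≡ 37 (mod 43) gives 59t ≡ 9 (mod 43), and since 16⁻¹ ≡ 35 (mod 43), t ≡ 14. Hence m ≡ 28 + 59·14 = 854 (mod 2537).
From m ≡ 854 (mod 2537) write m = 854 + 2537t. Substituting into m ≡ 10 (mod 17) gives 2537t ≡ 6 (mod 17), and since 4⁻¹ ≡ 13 (mod 17), t ≡ 10. Hence m ≡ 854 + 2537·10 = 26224 (mod 43129).
From m ≡ 26224 (mod 43129) write m = 26224 + 43129t. Substituting into m ≡ 45 (mod 49) gives 43129t ≡ 36 (mod 49), and since 9⁻¹ ≡ 11 (mod 49), t ≡ 4. Hence m ≡ 26224 + 43129·4 = 198740 (mod 2113321).
From m ≡ 198740 (mod 2113321) write m = 198740 + 2113321t. Substituting into m ≡ 5 (mod 25) gives 2113321t ≡ 15 (mod 25), and since 21⁻¹ ≡ 6 (mod 25), t ≡ 15. Hence m ≡ 198740 + 2113321·15 = 31898555 (mod 52833025).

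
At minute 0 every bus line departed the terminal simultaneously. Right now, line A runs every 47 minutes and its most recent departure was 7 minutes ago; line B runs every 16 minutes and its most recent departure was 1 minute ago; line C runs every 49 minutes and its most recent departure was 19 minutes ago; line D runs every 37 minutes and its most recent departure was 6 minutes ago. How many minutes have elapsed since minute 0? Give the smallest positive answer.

The moduli are pairwise coprime; N = 47·16·49·37 = 1363376.
N/47 = 29008; 29008 ≡ 9 (mod 47); 9·21 ≡ 1, so inverse 21.
N/16 = 85211; 85211 ≡ 11 (mod 16); 11·3 ≡ 1, so inverse 3.
N/49 = 27824; 27824 ≡ 41 (mod 49); 41·6 ≡ 1, so inverse 6.
N/37 = 36848; 36848 ≡ 33 (mod 37); 33·9 ≡ 1, so inverse 9.
t ≡ 7·29008·21 + 1·85211·3 + 19·27824·6 + 6·36848·9 = 9681537.
9681537 mod 1363376 = 137905.

137905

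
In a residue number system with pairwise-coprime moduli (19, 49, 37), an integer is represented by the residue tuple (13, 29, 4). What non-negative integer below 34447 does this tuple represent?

32712

The moduli are pairwise coprime; N = 19·49·37 = 34447.
N/19 = 1813; 1813 ≡ 8 (mod 19); 8·12 ≡ 1, so inverse 12.
N/49 = 703; 703 ≡ 17 (mod 49); 17·26 ≡ 1, so inverse 26.
N/37 = 931; 931 ≡ 6 (mod 37); 6·31 ≡ 1, so inverse 31.
x ≡ 13·1813·12 + 29·703·26 + 4·931·31 = 928334.
928334 mod 34447 = 32712.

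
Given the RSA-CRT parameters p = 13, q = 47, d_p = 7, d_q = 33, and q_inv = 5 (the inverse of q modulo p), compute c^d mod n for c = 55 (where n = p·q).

81

m₁ = c^(d_p) mod p: c ≡ 3 (mod 13), and 3^7 mod 13 = 3.
m₂ = c^(d_q) mod q: c ≡ 8 (mod 47), and 8^33 mod 47 = 34.
h = q_inv·(m₁ − m₂) mod p = 5·(3 − 34) mod 13 = 1.
m = m₂ + h·q = 34 + 1·47 = 81.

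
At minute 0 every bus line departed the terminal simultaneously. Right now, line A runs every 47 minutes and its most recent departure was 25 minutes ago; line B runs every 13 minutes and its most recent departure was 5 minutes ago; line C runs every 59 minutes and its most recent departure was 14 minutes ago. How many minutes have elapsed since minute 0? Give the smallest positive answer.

From t ≡ 25 (mod 47) write t = 25 + 47s. Substituting into t ≡ 5 (mod 13) gives 47s ≡ 6 (mod 13), and since 8⁻¹ ≡ 5 (mod 13), s ≡ 4. Hence t ≡ 25 + 47·4 = 213 (mod 611).
From t ≡ 213 (mod 611) write t = 213 + 611s. Substituting into t ≡ 14 (mod 59) gives 611s ≡ 37 (mod 59), and since 21⁻¹ ≡ 45 (mod 59), s ≡ 13. Hence t ≡ 213 + 611·13 = 8156 (mod 36049).

8156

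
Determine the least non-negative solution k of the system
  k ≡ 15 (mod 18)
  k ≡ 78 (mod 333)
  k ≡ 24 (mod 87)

Combine the congruences pairwise.
gcd(18, 333) = 9 and 9 | (78 − 15), so the pair is consistent; merging gives k ≡ 411 (mod 666), where 666 = lcm(18, 333).
gcd(666, 87) = 3 and 3 | (24 − 411), so the pair is consistent; merging gives k ≡ 7071 (mod 19314), where 19314 = lcm(666, 87).
The solution is unique modulo lcm(18, 333, 87) = 19314.

7071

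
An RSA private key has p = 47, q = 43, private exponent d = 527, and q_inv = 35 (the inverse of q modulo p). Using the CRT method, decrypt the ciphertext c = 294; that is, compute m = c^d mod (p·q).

909

d_p = d mod (p−1) = 527 mod 46 = 21; d_q = d mod (q−1) = 23.
m₁ = c^(d_p) mod p: c ≡ 12 (mod 47), and 12^21 mod 47 = 16.
m₂ = c^(d_q) mod q: c ≡ 36 (mod 43), and 36^23 mod 43 = 6.
h = q_inv·(m₁ − m₂) mod p = 35·(16 − 6) mod 47 = 21.
m = m₂ + h·q = 6 + 21·43 = 909.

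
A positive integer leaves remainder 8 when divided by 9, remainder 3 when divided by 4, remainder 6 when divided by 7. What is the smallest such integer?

From m ≡ 8 (mod 9) write m = 8 + 9t. Substituting into m ≡ 3 (mod 4) gives 9t ≡ 3 (mod 4), and since 1⁻¹ ≡ 1 (mod 4), t ≡ 3. Hence m ≡ 8 + 9·3 = 35 (mod 36).
From m ≡ 35 (mod 36) write m = 35 + 36t. Substituting into m ≡ 6 (mod 7) gives 36t ≡ 6 (mod 7), and since 1⁻¹ ≡ 1 (mod 7), t ≡ 6. Hence m ≡ 35 + 36·6 = 251 (mod 252).

251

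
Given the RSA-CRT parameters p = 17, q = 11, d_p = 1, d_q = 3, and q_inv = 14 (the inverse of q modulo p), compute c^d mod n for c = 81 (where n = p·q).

64

m₁ = c^(d_p) mod p: c ≡ 13 (mod 17), and 13^1 mod 17 = 13.
m₂ = c^(d_q) mod q: c ≡ 4 (mod 11), and 4^3 mod 11 = 9.
h = q_inv·(m₁ − m₂) mod p = 14·(13 − 9) mod 17 = 5.
m = m₂ + h·q = 9 + 5·11 = 64.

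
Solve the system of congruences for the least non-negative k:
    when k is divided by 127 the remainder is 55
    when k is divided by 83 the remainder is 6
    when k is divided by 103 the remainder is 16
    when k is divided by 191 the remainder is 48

The moduli are pairwise coprime; N = 127·83·103·191 = 207373093.
N/127 = 1632859; 1632859 ≡ 20 (mod 127); 20·108 ≡ 1, so inverse 108.
N/83 = 2498471; 2498471 ≡ 5 (mod 83); 5·50 ≡ 1, so inverse 50.
N/103 = 2013331; 2013331 ≡ 93 (mod 103); 93·72 ≡ 1, so inverse 72.
N/191 = 1085723; 1085723 ≡ 79 (mod 191); 79·162 ≡ 1, so inverse 162.
k ≡ 55·1632859·108 + 6·2498471·50 + 16·2013331·72 + 48·1085723·162 = 21210663120.
21210663120 mod 207373093 = 58607634.

58607634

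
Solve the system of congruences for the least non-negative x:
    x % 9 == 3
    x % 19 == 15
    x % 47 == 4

6114

The moduli are pairwise coprime; N = 9·19·47 = 8037.
N/9 = 893; 893 ≡ 2 (mod 9); 2·5 ≡ 1, so inverse 5.
N/19 = 423; 423 ≡ 5 (mod 19); 5·4 ≡ 1, so inverse 4.
N/47 = 171; 171 ≡ 30 (mod 47); 30·11 ≡ 1, so inverse 11.
x ≡ 3·893·5 + 15·423·4 + 4·171·11 = 46299.
46299 mod 8037 = 6114.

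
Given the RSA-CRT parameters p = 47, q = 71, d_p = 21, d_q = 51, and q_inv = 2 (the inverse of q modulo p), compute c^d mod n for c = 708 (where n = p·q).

m₁ = c^(d_p) mod p: c ≡ 3 (mod 47), and 3^21 mod 47 = 21.
m₂ = c^(d_q) mod q: c ≡ 69 (mod 71), and 69^51 mod 71 = 68.
h = q_inv·(m₁ − m₂) mod p = 2·(21 − 68) mod 47 = 0.
m = m₂ + h·q = 68 + 0·71 = 68.

68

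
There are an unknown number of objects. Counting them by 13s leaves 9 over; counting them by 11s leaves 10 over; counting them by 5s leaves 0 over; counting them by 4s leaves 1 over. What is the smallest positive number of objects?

945

From N ≡ 9 (mod 13) write N = 9 + 13t. Substituting into N ≡ 10 (mod 11) gives 13t ≡ 1 (mod 11), and since 2⁻¹ ≡ 6 (mod 11), t ≡ 6. Hence N ≡ 9 + 13·6 = 87 (mod 143).
From N ≡ 87 (mod 143) write N = 87 + 143t. Substituting into N ≡ 0 (mod 5) gives 143t ≡ 3 (mod 5), and since 3⁻¹ ≡ 2 (mod 5), t ≡ 1. Hence N ≡ 87 + 143·1 = 230 (mod 715).
From N ≡ 230 (mod 715) write N = 230 + 715t. Substituting into N ≡ 1 (mod 4) gives 715t ≡ 3 (mod 4), and since 3⁻¹ ≡ 3 (mod 4), t ≡ 1. Hence N ≡ 230 + 715·1 = 945 (mod 2860).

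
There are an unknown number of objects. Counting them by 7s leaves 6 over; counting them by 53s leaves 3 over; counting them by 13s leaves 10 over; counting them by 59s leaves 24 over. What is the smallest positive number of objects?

The moduli are pairwise coprime; M = 7·53·13·59 = 284557.
M/7 = 40651; 40651 ≡ 2 (mod 7); 2·4 ≡ 1, so inverse 4.
M/53 = 5369; 5369 ≡ 16 (mod 53); 16·10 ≡ 1, so inverse 10.
M/13 = 21889; 21889 ≡ 10 (mod 13); 10·4 ≡ 1, so inverse 4.
M/59 = 4823; 4823 ≡ 44 (mod 59); 44·55 ≡ 1, so inverse 55.
N ≡ 6·40651·4 + 3·5369·10 + 10·21889·4 + 24·4823·55 = 8378614.
8378614 mod 284557 = 126461.

126461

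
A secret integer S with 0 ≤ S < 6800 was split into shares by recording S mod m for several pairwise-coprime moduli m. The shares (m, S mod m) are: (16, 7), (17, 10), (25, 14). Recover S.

The moduli are pairwise coprime; N = 16·17·25 = 6800.
N/16 = 425; 425 ≡ 9 (mod 16); 9·9 ≡ 1, so inverse 9.
N/17 = 400; 400 ≡ 9 (mod 17); 9·2 ≡ 1, so inverse 2.
N/25 = 272; 272 ≡ 22 (mod 25); 22·8 ≡ 1, so inverse 8.
S ≡ 7·425·9 + 10·400·2 + 14·272·8 = 65239.
65239 mod 6800 = 4039.

4039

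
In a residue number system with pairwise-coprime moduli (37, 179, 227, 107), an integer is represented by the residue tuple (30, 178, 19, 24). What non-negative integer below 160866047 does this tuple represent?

The moduli are pairwise coprime; N = 37·179·227·107 = 160866047.
N/37 = 4347731; 4347731 ≡ 9 (mod 37); 9·33 ≡ 1, so inverse 33.
N/179 = 898693; 898693 ≡ 113 (mod 179); 113·160 ≡ 1, so inverse 160.
N/227 = 708661; 708661 ≡ 194 (mod 227); 194·55 ≡ 1, so inverse 55.
N/107 = 1503421; 1503421 ≡ 71 (mod 107); 71·104 ≡ 1, so inverse 104.
x ≡ 30·4347731·33 + 178·898693·160 + 19·708661·55 + 24·1503421·104 = 34392119891.
34392119891 mod 160866047 = 127651880.

127651880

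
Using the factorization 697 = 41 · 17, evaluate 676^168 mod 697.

324

Mod 41: 676 ≡ 20; by Fermat, exponent reduces to 168 mod 40 = 8; 20^8 ≡ 37 (mod 41).
Mod 17: 676 ≡ 13; by Fermat, exponent reduces to 168 mod 16 = 8; 13^8 ≡ 1 (mod 17).
Combine by CRT: x ≡ 37 (mod 41), x ≡ 1 (mod 17) ⇒ x ≡ 324 (mod 697).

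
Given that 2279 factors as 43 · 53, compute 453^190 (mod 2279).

281

Mod 43: 453 ≡ 23; by Fermat, exponent reduces to 190 mod 42 = 22; 23^22 ≡ 23 (mod 43).
Mod 53: 453 ≡ 29; by Fermat, exponent reduces to 190 mod 52 = 34; 29^34 ≡ 16 (mod 53).
Combine by CRT: x ≡ 23 (mod 43), x ≡ 16 (mod 53) ⇒ x ≡ 281 (mod 2279).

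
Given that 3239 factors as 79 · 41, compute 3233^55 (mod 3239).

Mod 79: 3233 ≡ 73; 73^55 ≡ 9 (mod 79).
Mod 41: 3233 ≡ 35; by Fermat, exponent reduces to 55 mod 40 = 15; 35^15 ≡ 38 (mod 41).
Combine by CRT: x ≡ 9 (mod 79), x ≡ 38 (mod 41) ⇒ x ≡ 325 (mod 3239).

325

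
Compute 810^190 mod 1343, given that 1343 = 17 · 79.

Mod 17: 810 ≡ 11; by Fermat, exponent reduces to 190 mod 16 = 14; 11^14 ≡ 9 (mod 17).
Mod 79: 810 ≡ 20; by Fermat, exponent reduces to 190 mod 78 = 34; 20^34 ≡ 76 (mod 79).
Combine by CRT: x ≡ 9 (mod 17), x ≡ 76 (mod 79) ⇒ x ≡ 1182 (mod 1343).

1182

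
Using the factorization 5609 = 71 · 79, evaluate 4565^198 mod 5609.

1565

Mod 71: 4565 ≡ 21; by Fermat, exponent reduces to 198 mod 70 = 58; 21^58 ≡ 3 (mod 71).
Mod 79: 4565 ≡ 62; by Fermat, exponent reduces to 198 mod 78 = 42; 62^42 ≡ 64 (mod 79).
Combine by CRT: x ≡ 3 (mod 71), x ≡ 64 (mod 79) ⇒ x ≡ 1565 (mod 5609).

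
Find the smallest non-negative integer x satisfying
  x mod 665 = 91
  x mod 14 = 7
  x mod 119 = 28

gcd(665, 14) = 7 and 7 | (7 − 91), so the pair is consistent; merging gives x ≡ 91 (mod 1330), where 1330 = lcm(665, 14).
gcd(1330, 119) = 7 and 7 | (28 − 91), so the pair is consistent; merging gives x ≡ 18711 (mod 22610), where 22610 = lcm(1330, 119).
The solution is unique modulo lcm(665, 14, 119) = 22610.

18711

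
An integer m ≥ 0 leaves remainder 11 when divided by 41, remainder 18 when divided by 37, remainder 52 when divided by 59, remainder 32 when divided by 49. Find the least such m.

326617

Combine the congruences pairwise.
From m ≡ 11 (mod 41) write m = 11 + 41t. Substituting into m ≡ 18 (mod 37) gives 41t ≡ 7 (mod 37), and since 4⁻¹ ≡ 28 (mod 37), t ≡ 11. Hence m ≡ 11 + 41·11 = 462 (mod 1517).
From m ≡ 462 (mod 1517) write m = 462 + 1517t. Substituting into m ≡ 52 (mod 59) gives 1517t ≡ 3 (mod 59), and since 42⁻¹ ≡ 52 (mod 59), t ≡ 38. Hence m ≡ 462 + 1517·38 = 58108 (mod 89503).
From m ≡ 58108 (mod 89503) write m = 58108 + 89503t. Substituting into m ≡ 32 (mod 49) gives 89503t ≡ 38 (mod 49), and since 29⁻¹ ≡ 22 (mod 49), t ≡ 3. Hence m ≡ 58108 + 89503·3 = 326617 (mod 4385647).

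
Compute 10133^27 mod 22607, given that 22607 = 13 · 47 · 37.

Mod 13: 10133 ≡ 6; by Fermat, exponent reduces to 27 mod 12 = 3; 6^3 ≡ 8 (mod 13).
Mod 47: 10133 ≡ 28; 28^27 ≡ 37 (mod 47).
Mod 37: 10133 ≡ 32; 32^27 ≡ 6 (mod 37).
Combine by CRT: x ≡ 8 (mod 13), x ≡ 37 (mod 47), x ≡ 6 (mod 37) ⇒ x ≡ 9108 (mod 22607).

9108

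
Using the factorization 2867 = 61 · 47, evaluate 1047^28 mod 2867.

2404

Mod 61: 1047 ≡ 10; 10^28 ≡ 25 (mod 61).
Mod 47: 1047 ≡ 13; 13^28 ≡ 7 (mod 47).
Combine by CRT: x ≡ 25 (mod 61), x ≡ 7 (mod 47) ⇒ x ≡ 2404 (mod 2867).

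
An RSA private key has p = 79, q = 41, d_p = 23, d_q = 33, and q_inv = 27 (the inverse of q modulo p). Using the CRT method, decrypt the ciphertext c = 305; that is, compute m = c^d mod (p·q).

2921

m₁ = c^(d_p) mod p: c ≡ 68 (mod 79), and 68^23 mod 79 = 77.
m₂ = c^(d_q) mod q: c ≡ 18 (mod 41), and 18^33 mod 41 = 10.
h = q_inv·(m₁ − m₂) mod p = 27·(77 − 10) mod 79 = 71.
m = m₂ + h·q = 10 + 71·41 = 2921.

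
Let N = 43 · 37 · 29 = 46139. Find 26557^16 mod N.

Mod 43: 26557 ≡ 26; 26^16 ≡ 14 (mod 43).
Mod 37: 26557 ≡ 28; 28^16 ≡ 16 (mod 37).
Mod 29: 26557 ≡ 22; 22^16 ≡ 20 (mod 29).
Combine by CRT: x ≡ 14 (mod 43), x ≡ 16 (mod 37), x ≡ 20 (mod 29) ⇒ x ≡ 45637 (mod 46139).

45637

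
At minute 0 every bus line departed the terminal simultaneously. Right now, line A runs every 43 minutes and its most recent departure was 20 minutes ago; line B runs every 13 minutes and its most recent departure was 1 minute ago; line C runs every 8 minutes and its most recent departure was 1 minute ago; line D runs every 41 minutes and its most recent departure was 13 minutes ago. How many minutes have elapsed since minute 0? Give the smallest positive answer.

81849

The moduli are pairwise coprime; N = 43·13·8·41 = 183352.
N/43 = 4264; 4264 ≡ 7 (mod 43); 7·37 ≡ 1, so inverse 37.
N/13 = 14104; 14104 ≡ 12 (mod 13); 12·12 ≡ 1, so inverse 12.
N/8 = 22919; 22919 ≡ 7 (mod 8); 7·7 ≡ 1, so inverse 7.
N/41 = 4472; 4472 ≡ 3 (mod 41); 3·14 ≡ 1, so inverse 14.
t ≡ 20·4264·37 + 1·14104·12 + 1·22919·7 + 13·4472·14 = 4298945.
4298945 mod 183352 = 81849.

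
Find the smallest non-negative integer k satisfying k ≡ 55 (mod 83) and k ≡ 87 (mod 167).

8604

Combine the congruences pairwise.
From k ≡ 55 (mod 83) write k = 55 + 83t. Substituting into k ≡ 87 (mod 167) gives 83t ≡ 32 (mod 167), and since 83⁻¹ ≡ 165 (mod 167), t ≡ 103. Hence k ≡ 55 + 83·103 = 8604 (mod 13861).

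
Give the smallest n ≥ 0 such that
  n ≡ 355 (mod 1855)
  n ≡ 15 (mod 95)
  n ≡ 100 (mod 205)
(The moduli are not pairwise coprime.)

523465

Combine the congruences pairwise.
gcd(1855, 95) = 5 and 5 | (15 − 355), so the pair is consistent; merging gives n ≡ 30035 (mod 35245), where 35245 = lcm(1855, 95).
gcd(35245, 205) = 5 and 5 | (100 − 30035), so the pair is consistent; merging gives n ≡ 523465 (mod 1445045), where 1445045 = lcm(35245, 205).
The solution is unique modulo lcm(1855, 95, 205) = 1445045.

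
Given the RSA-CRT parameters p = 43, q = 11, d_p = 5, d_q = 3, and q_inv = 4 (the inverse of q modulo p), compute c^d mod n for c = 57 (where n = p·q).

195

m₁ = c^(d_p) mod p: c ≡ 14 (mod 43), and 14^5 mod 43 = 23.
m₂ = c^(d_q) mod q: c ≡ 2 (mod 11), and 2^3 mod 11 = 8.
h = q_inv·(m₁ − m₂) mod p = 4·(23 − 8) mod 43 = 17.
m = m₂ + h·q = 8 + 17·11 = 195.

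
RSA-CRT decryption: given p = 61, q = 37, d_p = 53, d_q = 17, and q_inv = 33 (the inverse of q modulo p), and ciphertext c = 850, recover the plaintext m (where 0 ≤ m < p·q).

998

m₁ = c^(d_p) mod p: c ≡ 57 (mod 61), and 57^53 mod 61 = 22.
m₂ = c^(d_q) mod q: c ≡ 36 (mod 37), and 36^17 mod 37 = 36.
h = q_inv·(m₁ − m₂) mod p = 33·(22 − 36) mod 61 = 26.
m = m₂ + h·q = 36 + 26·37 = 998.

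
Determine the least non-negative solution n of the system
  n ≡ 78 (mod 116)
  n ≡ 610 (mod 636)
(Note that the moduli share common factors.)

gcd(116, 636) = 4 and 4 | (610 − 78), so the pair is consistent; merging gives n ≡ 3790 (mod 18444), where 18444 = lcm(116, 636).
The solution is unique modulo lcm(116, 636) = 18444.

3790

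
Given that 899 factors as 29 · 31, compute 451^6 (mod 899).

Mod 29: 451 ≡ 16; 16^6 ≡ 20 (mod 29).
Mod 31: 451 ≡ 17; 17^6 ≡ 8 (mod 31).
Combine by CRT: x ≡ 20 (mod 29), x ≡ 8 (mod 31) ⇒ x ≡ 194 (mod 899).

194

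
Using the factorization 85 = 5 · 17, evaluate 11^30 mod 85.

26

Mod 5: 11 ≡ 1; by Fermat, exponent reduces to 30 mod 4 = 2; 1^2 ≡ 1 (mod 5).
Mod 17: 11 ≡ 11; by Fermat, exponent reduces to 30 mod 16 = 14; 11^14 ≡ 9 (mod 17).
Combine by CRT: x ≡ 1 (mod 5), x ≡ 9 (mod 17) ⇒ x ≡ 26 (mod 85).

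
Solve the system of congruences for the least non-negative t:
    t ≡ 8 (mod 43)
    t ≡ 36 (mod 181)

2932

From t ≡ 8 (mod 43) write t = 8 + 43s. Substituting into t ≡ 36 (mod 181) gives 43s ≡ 28 (mod 181), and since 43⁻¹ ≡ 80 (mod 181), s ≡ 68. Hence t ≡ 8 + 43·68 = 2932 (mod 7783).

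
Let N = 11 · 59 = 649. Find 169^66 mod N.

Mod 11: 169 ≡ 4; by Fermat, exponent reduces to 66 mod 10 = 6; 4^6 ≡ 4 (mod 11).
Mod 59: 169 ≡ 51; by Fermat, exponent reduces to 66 mod 58 = 8; 51^8 ≡ 35 (mod 59).
Combine by CRT: x ≡ 4 (mod 11), x ≡ 35 (mod 59) ⇒ x ≡ 389 (mod 649).

389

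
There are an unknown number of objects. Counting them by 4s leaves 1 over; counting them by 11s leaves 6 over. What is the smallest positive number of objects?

From N ≡ 1 (mod 4) write N = 1 + 4t. Substituting into N ≡ 6 (mod 11) gives 4t ≡ 5 (mod 11), and since 4⁻¹ ≡ 3 (mod 11), t ≡ 4. Hence N ≡ 1 + 4·4 = 17 (mod 44).

17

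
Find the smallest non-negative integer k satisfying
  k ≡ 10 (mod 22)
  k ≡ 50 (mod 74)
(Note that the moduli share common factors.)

gcd(22, 74) = 2 and 2 | (50 − 10), so the pair is consistent; merging gives k ≡ 494 (mod 814), where 814 = lcm(22, 74).
The solution is unique modulo lcm(22, 74) = 814.

494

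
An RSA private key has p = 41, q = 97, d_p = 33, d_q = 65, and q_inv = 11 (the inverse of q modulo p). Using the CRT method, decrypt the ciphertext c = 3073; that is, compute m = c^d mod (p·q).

49

m₁ = c^(d_p) mod p: c ≡ 39 (mod 41), and 39^33 mod 41 = 8.
m₂ = c^(d_q) mod q: c ≡ 66 (mod 97), and 66^65 mod 97 = 49.
h = q_inv·(m₁ − m₂) mod p = 11·(8 − 49) mod 41 = 0.
m = m₂ + h·q = 49 + 0·97 = 49.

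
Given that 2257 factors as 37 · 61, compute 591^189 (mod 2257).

813

Mod 37: 591 ≡ 36; by Fermat, exponent reduces to 189 mod 36 = 9; 36^9 ≡ 36 (mod 37).
Mod 61: 591 ≡ 42; by Fermat, exponent reduces to 189 mod 60 = 9; 42^9 ≡ 20 (mod 61).
Combine by CRT: x ≡ 36 (mod 37), x ≡ 20 (mod 61) ⇒ x ≡ 813 (mod 2257).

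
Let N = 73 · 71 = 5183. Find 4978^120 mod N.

Mod 73: 4978 ≡ 14; by Fermat, exponent reduces to 120 mod 72 = 48; 14^48 ≡ 8 (mod 73).
Mod 71: 4978 ≡ 8; by Fermat, exponent reduces to 120 mod 70 = 50; 8^50 ≡ 30 (mod 71).
Combine by CRT: x ≡ 8 (mod 73), x ≡ 30 (mod 71) ⇒ x ≡ 811 (mod 5183).

811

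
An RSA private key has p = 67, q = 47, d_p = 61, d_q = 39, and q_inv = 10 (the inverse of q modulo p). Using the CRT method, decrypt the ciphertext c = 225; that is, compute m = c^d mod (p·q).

2092

m₁ = c^(d_p) mod p: c ≡ 24 (mod 67), and 24^61 mod 67 = 15.
m₂ = c^(d_q) mod q: c ≡ 37 (mod 47), and 37^39 mod 47 = 24.
h = q_inv·(m₁ − m₂) mod p = 10·(15 − 24) mod 67 = 44.
m = m₂ + h·q = 24 + 44·47 = 2092.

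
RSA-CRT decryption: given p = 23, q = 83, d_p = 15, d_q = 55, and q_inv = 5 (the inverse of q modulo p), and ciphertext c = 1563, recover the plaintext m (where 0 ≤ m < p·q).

988

m₁ = c^(d_p) mod p: c ≡ 22 (mod 23), and 22^15 mod 23 = 22.
m₂ = c^(d_q) mod q: c ≡ 69 (mod 83), and 69^55 mod 83 = 75.
h = q_inv·(m₁ − m₂) mod p = 5·(22 − 75) mod 23 = 11.
m = m₂ + h·q = 75 + 11·83 = 988.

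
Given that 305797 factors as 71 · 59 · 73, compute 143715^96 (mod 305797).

207029

Mod 71: 143715 ≡ 11; by Fermat, exponent reduces to 96 mod 70 = 26; 11^26 ≡ 64 (mod 71).
Mod 59: 143715 ≡ 50; by Fermat, exponent reduces to 96 mod 58 = 38; 50^38 ≡ 57 (mod 59).
Mod 73: 143715 ≡ 51; by Fermat, exponent reduces to 96 mod 72 = 24; 51^24 ≡ 1 (mod 73).
Combine by CRT: x ≡ 64 (mod 71), x ≡ 57 (mod 59), x ≡ 1 (mod 73) ⇒ x ≡ 207029 (mod 305797).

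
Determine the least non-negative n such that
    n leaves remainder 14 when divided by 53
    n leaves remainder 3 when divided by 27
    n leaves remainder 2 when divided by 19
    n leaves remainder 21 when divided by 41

The moduli are pairwise coprime; M = 53·27·19·41 = 1114749.
M/53 = 21033; 21033 ≡ 45 (mod 53); 45·33 ≡ 1, so inverse 33.
M/27 = 41287; 41287 ≡ 4 (mod 27); 4·7 ≡ 1, so inverse 7.
M/19 = 58671; 58671 ≡ 18 (mod 19); 18·18 ≡ 1, so inverse 18.
M/41 = 27189; 27189 ≡ 6 (mod 41); 6·7 ≡ 1, so inverse 7.
n ≡ 14·21033·33 + 3·41287·7 + 2·58671·18 + 21·27189·7 = 16693212.
16693212 mod 1114749 = 1086726.

1086726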